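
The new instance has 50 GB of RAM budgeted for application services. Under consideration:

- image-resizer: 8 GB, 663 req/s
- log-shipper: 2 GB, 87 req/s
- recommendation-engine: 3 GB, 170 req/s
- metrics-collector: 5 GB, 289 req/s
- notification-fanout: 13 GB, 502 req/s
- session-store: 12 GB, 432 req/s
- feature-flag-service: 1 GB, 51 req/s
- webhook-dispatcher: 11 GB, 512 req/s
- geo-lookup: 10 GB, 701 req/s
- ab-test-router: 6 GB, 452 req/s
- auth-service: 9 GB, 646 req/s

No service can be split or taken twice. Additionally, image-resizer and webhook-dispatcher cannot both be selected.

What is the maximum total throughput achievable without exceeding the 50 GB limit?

By throughput per GB: image-resizer 82.88, ab-test-router 75.33, auth-service 71.78 lead.
Filling by ratio: image-resizer + log-shipper + recommendation-engine + metrics-collector + feature-flag-service + geo-lookup + ab-test-router + auth-service for 3059, with 6 GB left unused.
Dropping log-shipper and metrics-collector frees 7 GB; slotting in notification-fanout (13 GB) lifts the total to 3185 at 50 GB.
Next best is image-resizer + metrics-collector + session-store + geo-lookup + ab-test-router + auth-service at 3183 (50 GB) — short by 2.

3185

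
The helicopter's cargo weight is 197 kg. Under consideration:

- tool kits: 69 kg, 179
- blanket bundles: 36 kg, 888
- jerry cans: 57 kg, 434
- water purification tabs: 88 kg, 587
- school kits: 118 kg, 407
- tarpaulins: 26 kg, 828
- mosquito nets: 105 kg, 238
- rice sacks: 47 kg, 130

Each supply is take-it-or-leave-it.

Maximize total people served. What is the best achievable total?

2433

Filling by ratio: blanket bundles + jerry cans + tarpaulins + rice sacks for 2280, with 31 kg left unused.
Replace jerry cans with water purification tabs: the trade gains 153 net, giving 2433 at 197 kg.
No other feasible combination exceeds 2433.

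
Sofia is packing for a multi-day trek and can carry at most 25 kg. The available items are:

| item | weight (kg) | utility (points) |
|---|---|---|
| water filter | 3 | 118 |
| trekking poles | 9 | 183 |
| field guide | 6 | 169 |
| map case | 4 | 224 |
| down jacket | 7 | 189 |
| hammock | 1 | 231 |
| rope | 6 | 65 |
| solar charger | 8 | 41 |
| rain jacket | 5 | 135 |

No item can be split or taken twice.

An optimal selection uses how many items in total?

5

Optimal total is 948.
One optimal bundle: field guide + map case + down jacket + hammock + rain jacket (23 kg).
Every optimal selection uses 5 items.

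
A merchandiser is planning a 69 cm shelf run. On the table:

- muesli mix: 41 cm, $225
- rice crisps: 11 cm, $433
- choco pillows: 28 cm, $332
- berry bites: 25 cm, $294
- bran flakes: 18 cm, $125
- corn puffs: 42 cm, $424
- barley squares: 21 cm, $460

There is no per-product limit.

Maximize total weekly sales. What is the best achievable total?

2598

Taking 6×rice crisps: 66 cm used, 2598 in weekly sales.
Every other selection either busts 69 cm or fails to beat 2598.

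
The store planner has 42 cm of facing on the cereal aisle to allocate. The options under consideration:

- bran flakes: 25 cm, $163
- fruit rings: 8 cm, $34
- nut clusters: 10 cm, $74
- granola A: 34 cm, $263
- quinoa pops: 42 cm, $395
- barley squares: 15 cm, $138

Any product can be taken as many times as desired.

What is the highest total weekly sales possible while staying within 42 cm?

395

Density check — quinoa pops 9.40, barley squares 9.20, granola A 7.74, nut clusters 7.40 are the best per cm.
Quinoa pops uses 42 of the 42 cm and totals 395.
Every other selection either busts 42 cm or fails to beat 395.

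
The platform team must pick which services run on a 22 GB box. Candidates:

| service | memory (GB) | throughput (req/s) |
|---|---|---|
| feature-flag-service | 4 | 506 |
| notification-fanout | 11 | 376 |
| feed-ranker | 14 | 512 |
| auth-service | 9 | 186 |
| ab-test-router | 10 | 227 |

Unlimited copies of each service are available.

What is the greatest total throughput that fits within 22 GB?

The ratio ordering already packs tightly: 5×feature-flag-service, 20 GB, 2530.
The spare 2 GB is too small for any remaining service, and no exchange beats 2530.

2530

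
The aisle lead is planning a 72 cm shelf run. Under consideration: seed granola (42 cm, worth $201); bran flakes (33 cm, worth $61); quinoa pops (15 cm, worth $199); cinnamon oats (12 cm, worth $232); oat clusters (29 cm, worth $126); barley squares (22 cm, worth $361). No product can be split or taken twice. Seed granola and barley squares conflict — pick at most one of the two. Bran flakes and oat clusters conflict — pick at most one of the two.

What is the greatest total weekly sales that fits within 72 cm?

792

Taking quinoa pops + cinnamon oats + barley squares: 49 cm used, 792 in weekly sales.
That's the maximum — no feasible swap from here does better than 792.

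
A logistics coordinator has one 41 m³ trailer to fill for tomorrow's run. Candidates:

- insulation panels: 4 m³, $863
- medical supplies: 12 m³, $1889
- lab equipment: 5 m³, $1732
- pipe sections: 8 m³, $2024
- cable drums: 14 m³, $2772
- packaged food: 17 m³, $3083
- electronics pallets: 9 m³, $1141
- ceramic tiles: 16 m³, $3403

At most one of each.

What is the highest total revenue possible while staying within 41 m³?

Taking the top-ratio shipments first gives insulation panels + lab equipment + pipe sections + ceramic tiles for 8022 (33 m³).
Dropping insulation panels frees 4 m³; slotting in medical supplies (12 m³) lifts the total to 9048 at 41 m³.

9048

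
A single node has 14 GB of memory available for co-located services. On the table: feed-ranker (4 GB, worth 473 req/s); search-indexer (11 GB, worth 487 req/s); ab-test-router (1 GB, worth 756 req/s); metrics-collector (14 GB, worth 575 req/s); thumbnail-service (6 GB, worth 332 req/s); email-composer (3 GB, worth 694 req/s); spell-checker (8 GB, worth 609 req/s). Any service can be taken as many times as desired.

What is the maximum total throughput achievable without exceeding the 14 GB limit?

10584

Best packing: 14×ab-test-router — 14 GB, 10584 total.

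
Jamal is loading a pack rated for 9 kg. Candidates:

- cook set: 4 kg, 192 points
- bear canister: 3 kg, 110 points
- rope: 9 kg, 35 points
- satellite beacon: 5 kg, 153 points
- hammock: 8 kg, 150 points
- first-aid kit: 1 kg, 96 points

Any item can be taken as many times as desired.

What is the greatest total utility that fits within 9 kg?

Ranking by ratio (utility/kg): first-aid kit 96.00, cook set 48.00, bear canister 36.67.
Best packing: 9×first-aid kit — 9 kg, 864 total.

864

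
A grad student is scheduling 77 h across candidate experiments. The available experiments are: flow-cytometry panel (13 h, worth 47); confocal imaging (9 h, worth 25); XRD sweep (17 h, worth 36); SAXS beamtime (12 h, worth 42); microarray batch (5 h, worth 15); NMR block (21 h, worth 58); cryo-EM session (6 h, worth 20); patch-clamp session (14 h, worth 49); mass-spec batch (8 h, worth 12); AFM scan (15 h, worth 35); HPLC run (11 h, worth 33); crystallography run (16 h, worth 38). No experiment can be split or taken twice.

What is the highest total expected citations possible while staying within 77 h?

249

The ratio heuristic lands on flow-cytometry panel + confocal imaging + SAXS beamtime + microarray batch + cryo-EM session + patch-clamp session + HPLC run (231) but leaves 7 h idle.
Dropping confocal imaging and microarray batch frees 14 h; slotting in NMR block (21 h) lifts the total to 249 at 77 h.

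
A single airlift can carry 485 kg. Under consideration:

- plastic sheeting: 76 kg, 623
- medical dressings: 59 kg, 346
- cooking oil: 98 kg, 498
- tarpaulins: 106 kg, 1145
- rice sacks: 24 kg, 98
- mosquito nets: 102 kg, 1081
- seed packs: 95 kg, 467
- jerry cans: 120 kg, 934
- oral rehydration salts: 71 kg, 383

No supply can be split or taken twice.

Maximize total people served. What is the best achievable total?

4166

By people served per kg: tarpaulins 10.80, mosquito nets 10.60, plastic sheeting 8.20, jerry cans 7.78 lead.
The ratio heuristic lands on plastic sheeting + medical dressings + tarpaulins + mosquito nets + jerry cans (4129) but leaves 22 kg idle.
Dropping medical dressings frees 59 kg; slotting in oral rehydration salts (71 kg) lifts the total to 4166 at 475 kg.
Runner-up plastic sheeting + medical dressings + tarpaulins + mosquito nets + jerry cans tops out at 4129.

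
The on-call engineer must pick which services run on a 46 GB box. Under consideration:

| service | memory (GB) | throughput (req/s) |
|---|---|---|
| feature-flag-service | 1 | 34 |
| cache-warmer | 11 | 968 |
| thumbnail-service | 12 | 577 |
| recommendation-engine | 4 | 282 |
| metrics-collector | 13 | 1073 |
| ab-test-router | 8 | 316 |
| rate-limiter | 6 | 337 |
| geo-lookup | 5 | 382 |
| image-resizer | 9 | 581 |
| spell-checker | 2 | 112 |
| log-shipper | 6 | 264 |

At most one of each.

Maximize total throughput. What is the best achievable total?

3453

Ranking by ratio (throughput/GB): cache-warmer 88.00, metrics-collector 82.54, geo-lookup 76.40.
Taking the top-ratio services first gives feature-flag-service + cache-warmer + recommendation-engine + metrics-collector + geo-lookup + image-resizer + spell-checker for 3432 (45 GB).
Dropping feature-flag-service and recommendation-engine frees 5 GB; slotting in rate-limiter (6 GB) lifts the total to 3453 at 46 GB.
Next best is feature-flag-service + cache-warmer + recommendation-engine + metrics-collector + geo-lookup + image-resizer + spell-checker at 3432 (45 GB) — short by 21.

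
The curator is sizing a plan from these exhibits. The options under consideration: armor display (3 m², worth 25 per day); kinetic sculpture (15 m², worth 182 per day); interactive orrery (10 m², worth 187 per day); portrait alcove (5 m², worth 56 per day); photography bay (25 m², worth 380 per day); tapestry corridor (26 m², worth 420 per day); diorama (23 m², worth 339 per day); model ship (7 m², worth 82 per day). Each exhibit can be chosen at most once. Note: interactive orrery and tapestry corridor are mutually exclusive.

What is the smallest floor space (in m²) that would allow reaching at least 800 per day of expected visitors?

51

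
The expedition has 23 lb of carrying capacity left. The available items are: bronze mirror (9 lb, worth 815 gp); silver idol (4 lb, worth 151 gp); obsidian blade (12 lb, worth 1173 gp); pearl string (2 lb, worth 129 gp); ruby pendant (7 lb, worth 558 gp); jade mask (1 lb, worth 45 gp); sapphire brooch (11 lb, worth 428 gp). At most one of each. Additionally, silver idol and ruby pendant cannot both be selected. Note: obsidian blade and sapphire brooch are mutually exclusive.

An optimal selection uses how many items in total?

3

Best achievable value is 2117.
bronze mirror + obsidian blade + pearl string hits 2117 at 23 lb.
Any selection reaching 2117 contains exactly 3 items.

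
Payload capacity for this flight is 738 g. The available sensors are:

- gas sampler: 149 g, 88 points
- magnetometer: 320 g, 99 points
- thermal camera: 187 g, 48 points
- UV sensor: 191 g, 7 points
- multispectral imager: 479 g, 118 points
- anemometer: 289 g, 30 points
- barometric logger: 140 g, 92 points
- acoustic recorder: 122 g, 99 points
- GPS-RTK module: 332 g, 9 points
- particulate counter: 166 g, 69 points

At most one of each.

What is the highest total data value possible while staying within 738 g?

378

Density check — acoustic recorder 0.81, barometric logger 0.66, gas sampler 0.59, particulate counter 0.42 are the best per g.
Taking the top-ratio sensors first gives gas sampler + barometric logger + acoustic recorder + particulate counter for 348 (577 g).
Replace particulate counter with magnetometer: the trade gains 30 net, giving 378 at 731 g.
Nothing else within 738 g beats 378.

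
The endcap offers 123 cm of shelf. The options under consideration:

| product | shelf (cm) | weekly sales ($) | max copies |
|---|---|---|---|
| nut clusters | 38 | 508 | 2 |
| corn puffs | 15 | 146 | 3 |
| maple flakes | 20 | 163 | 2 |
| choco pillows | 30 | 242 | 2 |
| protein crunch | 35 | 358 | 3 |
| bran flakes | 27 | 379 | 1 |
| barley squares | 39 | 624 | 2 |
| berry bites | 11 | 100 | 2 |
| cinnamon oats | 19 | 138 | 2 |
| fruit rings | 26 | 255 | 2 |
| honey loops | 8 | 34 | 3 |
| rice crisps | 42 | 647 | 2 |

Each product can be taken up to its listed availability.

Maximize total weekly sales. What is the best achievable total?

Filling by ratio: 2×barley squares + rice crisps for 1895, with 3 cm left unused.
The 39 cm tied up in barley squares is better spent on rice crisps — total rises to 1918 (123 cm).

1918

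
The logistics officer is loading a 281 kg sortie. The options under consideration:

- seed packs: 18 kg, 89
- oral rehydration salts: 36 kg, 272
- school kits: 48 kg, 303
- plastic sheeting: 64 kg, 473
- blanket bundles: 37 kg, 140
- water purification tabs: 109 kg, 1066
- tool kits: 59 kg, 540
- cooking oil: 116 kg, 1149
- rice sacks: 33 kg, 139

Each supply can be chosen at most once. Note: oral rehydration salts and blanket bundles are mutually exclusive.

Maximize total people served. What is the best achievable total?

The ratio ordering already packs tightly: seed packs + oral rehydration salts + water purification tabs + cooking oil, 279 kg, 2576.
The spare 2 kg is too small for any remaining supply, and no feasible exchange beats 2576.

2576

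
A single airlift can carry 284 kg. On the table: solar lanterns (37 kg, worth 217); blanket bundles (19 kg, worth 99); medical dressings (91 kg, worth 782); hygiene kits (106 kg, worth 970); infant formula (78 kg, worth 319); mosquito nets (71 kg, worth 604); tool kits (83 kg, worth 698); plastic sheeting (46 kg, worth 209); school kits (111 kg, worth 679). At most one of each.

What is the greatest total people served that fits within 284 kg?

2450

Taking the top-ratio supplies first gives medical dressings + hygiene kits + mosquito nets for 2356 (268 kg).
Replace mosquito nets with tool kits: the trade gains 94 net, giving 2450 at 280 kg.
No other feasible combination exceeds 2450.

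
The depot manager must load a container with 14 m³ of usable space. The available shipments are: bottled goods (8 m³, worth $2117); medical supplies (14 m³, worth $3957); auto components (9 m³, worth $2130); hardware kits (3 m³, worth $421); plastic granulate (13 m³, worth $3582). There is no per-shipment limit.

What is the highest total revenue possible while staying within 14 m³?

3957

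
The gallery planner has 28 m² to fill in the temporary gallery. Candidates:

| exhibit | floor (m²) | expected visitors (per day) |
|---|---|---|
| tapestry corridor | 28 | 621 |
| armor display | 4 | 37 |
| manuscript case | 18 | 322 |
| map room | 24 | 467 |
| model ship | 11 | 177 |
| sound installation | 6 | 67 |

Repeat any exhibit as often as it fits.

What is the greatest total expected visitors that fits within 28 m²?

621

Density check — tapestry corridor 22.18, map room 19.46, manuscript case 17.89 are the best per m².
Taking tapestry corridor: 28 m² used, 621 in expected visitors.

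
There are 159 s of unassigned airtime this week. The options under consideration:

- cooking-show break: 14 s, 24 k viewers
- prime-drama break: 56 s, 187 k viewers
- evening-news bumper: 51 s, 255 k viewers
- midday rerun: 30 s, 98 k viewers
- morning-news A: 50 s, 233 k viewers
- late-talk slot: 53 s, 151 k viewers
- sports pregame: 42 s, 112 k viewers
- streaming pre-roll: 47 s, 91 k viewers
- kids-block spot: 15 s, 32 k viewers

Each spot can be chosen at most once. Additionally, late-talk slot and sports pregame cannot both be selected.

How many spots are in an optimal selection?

3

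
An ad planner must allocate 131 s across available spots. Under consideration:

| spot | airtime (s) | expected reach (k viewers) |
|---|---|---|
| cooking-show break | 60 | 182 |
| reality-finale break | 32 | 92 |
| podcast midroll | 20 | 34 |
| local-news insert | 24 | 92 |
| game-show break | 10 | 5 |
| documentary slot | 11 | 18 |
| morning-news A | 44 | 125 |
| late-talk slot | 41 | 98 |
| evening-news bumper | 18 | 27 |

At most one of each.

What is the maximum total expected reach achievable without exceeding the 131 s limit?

By expected reach per s: local-news insert 3.83, cooking-show break 3.03, reality-finale break 2.88, morning-news A 2.84 lead.
Taking the top-ratio spots first gives cooking-show break + reality-finale break + local-news insert + documentary slot for 384 (127 s).
The 43 s tied up in reality-finale break and documentary slot is better spent on morning-news A — total rises to 399 (128 s).

399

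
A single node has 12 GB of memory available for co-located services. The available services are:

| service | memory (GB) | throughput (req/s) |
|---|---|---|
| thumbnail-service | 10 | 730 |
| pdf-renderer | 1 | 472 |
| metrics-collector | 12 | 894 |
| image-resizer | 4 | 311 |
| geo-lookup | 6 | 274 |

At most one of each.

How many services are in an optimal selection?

The maximum throughput within 12 GB is 1202.
One optimal bundle: thumbnail-service + pdf-renderer (11 GB).
Every optimal selection uses 2 services.

2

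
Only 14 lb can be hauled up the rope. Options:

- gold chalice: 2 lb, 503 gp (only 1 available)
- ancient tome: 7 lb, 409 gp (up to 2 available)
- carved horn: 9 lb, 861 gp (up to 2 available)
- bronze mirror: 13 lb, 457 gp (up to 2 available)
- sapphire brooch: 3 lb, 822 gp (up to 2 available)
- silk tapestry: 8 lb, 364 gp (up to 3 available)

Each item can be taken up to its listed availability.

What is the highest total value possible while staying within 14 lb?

2186

Greedy by ratio would take gold chalice + 2×sapphire brooch: 8 lb used, total 2147.
Dropping sapphire brooch frees 3 lb; slotting in carved horn (9 lb) lifts the total to 2186 at 14 lb.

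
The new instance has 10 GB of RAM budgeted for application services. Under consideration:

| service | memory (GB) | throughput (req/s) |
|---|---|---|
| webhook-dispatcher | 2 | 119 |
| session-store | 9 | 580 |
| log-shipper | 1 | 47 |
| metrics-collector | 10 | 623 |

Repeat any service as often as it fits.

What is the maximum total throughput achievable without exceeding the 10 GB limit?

Ranking by ratio (throughput/GB): session-store 64.44, metrics-collector 62.30, webhook-dispatcher 59.50.
Session-store + log-shipper uses 10 of the 10 GB and totals 627.
That's the maximum — no swap from here does better than 627.

627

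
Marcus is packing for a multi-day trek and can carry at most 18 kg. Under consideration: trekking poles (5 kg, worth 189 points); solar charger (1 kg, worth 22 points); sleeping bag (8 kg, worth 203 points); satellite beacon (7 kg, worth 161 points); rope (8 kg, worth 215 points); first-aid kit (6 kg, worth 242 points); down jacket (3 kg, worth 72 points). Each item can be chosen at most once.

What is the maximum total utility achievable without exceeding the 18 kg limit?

The ratio heuristic lands on trekking poles + solar charger + first-aid kit + down jacket (525) but leaves 3 kg idle.
The 4 kg tied up in solar charger and down jacket is better spent on satellite beacon — total rises to 592 (18 kg).
Every other selection either busts 18 kg or fails to beat 592.

592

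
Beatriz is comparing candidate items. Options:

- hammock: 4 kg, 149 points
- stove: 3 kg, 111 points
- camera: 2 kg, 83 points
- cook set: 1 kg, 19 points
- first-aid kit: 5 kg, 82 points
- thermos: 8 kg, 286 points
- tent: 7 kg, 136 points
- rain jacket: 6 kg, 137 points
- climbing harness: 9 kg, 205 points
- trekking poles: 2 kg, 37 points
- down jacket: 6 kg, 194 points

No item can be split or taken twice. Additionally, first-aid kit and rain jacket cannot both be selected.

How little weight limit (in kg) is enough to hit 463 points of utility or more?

13

Minimise kg subject to total utility ≥ 463.
Taking stove + camera + thermos gives 480 (≥ 463) for 13 kg.
Below 13 kg the best achievable stays under 463.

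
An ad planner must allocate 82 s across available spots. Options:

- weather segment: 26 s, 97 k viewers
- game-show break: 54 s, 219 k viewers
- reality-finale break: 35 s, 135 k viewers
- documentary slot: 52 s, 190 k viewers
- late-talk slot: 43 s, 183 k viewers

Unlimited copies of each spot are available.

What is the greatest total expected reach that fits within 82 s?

318

The ratio ordering already packs tightly: reality-finale break + late-talk slot, 78 s, 318.
No other feasible combination exceeds 318.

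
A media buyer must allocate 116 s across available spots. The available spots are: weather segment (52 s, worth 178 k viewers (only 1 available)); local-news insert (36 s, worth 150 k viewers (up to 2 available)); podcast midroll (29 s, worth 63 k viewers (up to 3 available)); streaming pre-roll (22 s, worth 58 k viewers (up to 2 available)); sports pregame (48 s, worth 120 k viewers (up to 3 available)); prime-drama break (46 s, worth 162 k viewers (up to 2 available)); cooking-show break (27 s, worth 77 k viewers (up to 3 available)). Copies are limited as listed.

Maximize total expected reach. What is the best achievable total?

Ranking by ratio (expected reach/s): local-news insert 4.17, prime-drama break 3.52, weather segment 3.42.
Taking the top-ratio spots first gives 2×local-news insert + cooking-show break for 377 (99 s).
The 27 s tied up in cooking-show break is better spent on 2×streaming pre-roll — total rises to 416 (116 s).
That's the maximum — no swap from here does better than 416.

416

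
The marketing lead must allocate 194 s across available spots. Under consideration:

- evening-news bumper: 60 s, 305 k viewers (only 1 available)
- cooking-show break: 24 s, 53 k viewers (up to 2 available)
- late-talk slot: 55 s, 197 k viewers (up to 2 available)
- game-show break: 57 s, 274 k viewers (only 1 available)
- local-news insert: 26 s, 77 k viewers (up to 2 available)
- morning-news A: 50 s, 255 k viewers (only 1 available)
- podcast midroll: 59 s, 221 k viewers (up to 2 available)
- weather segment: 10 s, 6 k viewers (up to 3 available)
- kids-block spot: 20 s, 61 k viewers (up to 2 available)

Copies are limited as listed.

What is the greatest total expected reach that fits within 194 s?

911

A density-first pass picks evening-news bumper + game-show break + morning-news A + kids-block spot — 895 at 187 s.
The 20 s tied up in kids-block spot is better spent on local-news insert — total rises to 911 (193 s).
That's the maximum — no swap from here does better than 911.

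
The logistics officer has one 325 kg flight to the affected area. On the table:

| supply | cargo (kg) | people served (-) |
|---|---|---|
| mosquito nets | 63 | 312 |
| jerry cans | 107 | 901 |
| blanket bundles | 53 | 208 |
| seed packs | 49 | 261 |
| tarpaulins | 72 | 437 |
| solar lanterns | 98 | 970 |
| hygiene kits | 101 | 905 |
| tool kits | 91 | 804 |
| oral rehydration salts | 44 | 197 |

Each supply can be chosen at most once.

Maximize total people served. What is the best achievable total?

By people served per kg: solar lanterns 9.90, hygiene kits 8.96, tool kits 8.84 lead.
Taking the top-ratio supplies first gives solar lanterns + hygiene kits + tool kits for 2679 (290 kg).
Replace tool kits with jerry cans: the trade gains 97 net, giving 2776 at 306 kg.

2776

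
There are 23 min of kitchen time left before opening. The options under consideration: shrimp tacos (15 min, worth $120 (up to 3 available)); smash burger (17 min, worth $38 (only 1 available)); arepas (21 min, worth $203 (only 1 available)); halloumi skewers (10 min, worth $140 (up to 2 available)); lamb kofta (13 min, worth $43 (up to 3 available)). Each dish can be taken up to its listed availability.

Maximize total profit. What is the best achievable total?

280

Ranking by ratio (profit/min): halloumi skewers 14.00, arepas 9.67, shrimp tacos 8.00, lamb kofta 3.31.
Taking 2×halloumi skewers: 20 min used, 280 in profit.
That's the maximum — no swap from here does better than 280.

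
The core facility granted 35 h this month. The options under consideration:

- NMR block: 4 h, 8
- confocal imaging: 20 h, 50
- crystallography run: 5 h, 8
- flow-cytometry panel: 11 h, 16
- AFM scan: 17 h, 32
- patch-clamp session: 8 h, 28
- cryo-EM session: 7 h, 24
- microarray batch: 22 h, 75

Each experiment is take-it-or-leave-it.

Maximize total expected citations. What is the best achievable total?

111

Greedy by ratio would take confocal imaging + patch-clamp session + cryo-EM session: 35 h used, total 102.
Replace confocal imaging and cryo-EM session with NMR block + microarray batch: the trade gains 9 net, giving 111 at 34 h.
That's the maximum — no swap from here does better than 111.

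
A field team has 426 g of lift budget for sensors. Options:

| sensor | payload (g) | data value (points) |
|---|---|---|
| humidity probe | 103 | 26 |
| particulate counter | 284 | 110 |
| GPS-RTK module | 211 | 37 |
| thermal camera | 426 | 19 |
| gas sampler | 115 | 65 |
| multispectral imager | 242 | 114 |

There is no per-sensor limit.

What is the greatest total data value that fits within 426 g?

195

Density check — gas sampler 0.57, multispectral imager 0.47, particulate counter 0.39 are the best per g.
3×gas sampler uses 345 of the 426 g and totals 195.
Every other selection either busts 426 g or fails to beat 195.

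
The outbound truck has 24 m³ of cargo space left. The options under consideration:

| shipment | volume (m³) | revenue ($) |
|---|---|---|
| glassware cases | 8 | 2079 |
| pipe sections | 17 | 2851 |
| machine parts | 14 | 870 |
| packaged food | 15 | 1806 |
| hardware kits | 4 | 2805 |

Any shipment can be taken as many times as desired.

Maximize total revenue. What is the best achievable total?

By revenue per m³: hardware kits 701.25, glassware cases 259.88, pipe sections 167.71, packaged food 120.40 lead.
6×hardware kits uses 24 of the 24 m³ and totals 16830.
No other feasible combination exceeds 16830.

16830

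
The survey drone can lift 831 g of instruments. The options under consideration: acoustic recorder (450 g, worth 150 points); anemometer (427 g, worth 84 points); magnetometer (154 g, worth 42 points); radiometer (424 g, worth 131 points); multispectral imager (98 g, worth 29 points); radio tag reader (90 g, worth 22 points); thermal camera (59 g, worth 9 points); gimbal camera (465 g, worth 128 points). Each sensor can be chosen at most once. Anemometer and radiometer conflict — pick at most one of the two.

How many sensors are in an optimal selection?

The maximum data value within 831 g is 243.
acoustic recorder + magnetometer + multispectral imager + radio tag reader hits 243 at 792 g.
All optima have 4 sensors.

4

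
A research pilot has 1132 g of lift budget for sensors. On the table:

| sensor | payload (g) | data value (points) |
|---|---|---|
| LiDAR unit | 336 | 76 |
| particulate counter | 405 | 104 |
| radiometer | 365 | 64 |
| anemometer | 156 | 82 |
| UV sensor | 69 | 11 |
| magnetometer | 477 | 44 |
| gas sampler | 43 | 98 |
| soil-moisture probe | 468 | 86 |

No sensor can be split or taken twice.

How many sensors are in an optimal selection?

Optimal total is 371.
LiDAR unit + particulate counter + anemometer + UV sensor + gas sampler hits 371 at 1009 g.
All optima have 5 sensors.

5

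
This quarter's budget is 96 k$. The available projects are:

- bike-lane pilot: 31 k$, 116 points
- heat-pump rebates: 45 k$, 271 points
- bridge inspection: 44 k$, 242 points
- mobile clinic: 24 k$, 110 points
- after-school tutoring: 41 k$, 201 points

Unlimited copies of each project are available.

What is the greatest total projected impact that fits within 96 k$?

542

The ratio ordering already packs tightly: 2×heat-pump rebates, 90 k$, 542.
The spare 6 k$ is too small for any remaining project, and no exchange beats 542.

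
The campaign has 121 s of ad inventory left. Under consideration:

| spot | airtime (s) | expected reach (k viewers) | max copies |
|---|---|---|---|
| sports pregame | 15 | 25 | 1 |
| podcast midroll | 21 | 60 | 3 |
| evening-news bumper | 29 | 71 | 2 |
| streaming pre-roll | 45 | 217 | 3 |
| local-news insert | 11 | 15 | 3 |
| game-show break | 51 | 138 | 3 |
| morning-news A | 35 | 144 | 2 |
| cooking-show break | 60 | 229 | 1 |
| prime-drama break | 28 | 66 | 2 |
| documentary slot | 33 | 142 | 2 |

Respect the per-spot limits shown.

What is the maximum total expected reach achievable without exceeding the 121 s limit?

Taking the top-ratio spots first gives podcast midroll + 2×streaming pre-roll for 494 (111 s).
The 66 s tied up in podcast midroll and streaming pre-roll is better spent on 2×morning-news A — total rises to 505 (115 s).

505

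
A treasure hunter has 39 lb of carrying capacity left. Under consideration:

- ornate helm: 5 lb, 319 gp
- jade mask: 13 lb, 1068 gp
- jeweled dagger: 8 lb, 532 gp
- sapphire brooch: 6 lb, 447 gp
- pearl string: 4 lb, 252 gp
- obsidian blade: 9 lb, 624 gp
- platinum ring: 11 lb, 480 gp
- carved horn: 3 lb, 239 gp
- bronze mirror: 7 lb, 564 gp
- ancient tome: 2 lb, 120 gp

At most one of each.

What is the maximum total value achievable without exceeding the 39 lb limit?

2970

The ratio heuristic lands on jade mask + sapphire brooch + obsidian blade + carved horn + bronze mirror (2942) but leaves 1 lb idle.
Dropping obsidian blade frees 9 lb; slotting in jeweled dagger + ancient tome (10 lb) lifts the total to 2970 at 39 lb.
Next best is jade mask + sapphire brooch + pearl string + obsidian blade + bronze mirror at 2955 (39 lb) — short by 15.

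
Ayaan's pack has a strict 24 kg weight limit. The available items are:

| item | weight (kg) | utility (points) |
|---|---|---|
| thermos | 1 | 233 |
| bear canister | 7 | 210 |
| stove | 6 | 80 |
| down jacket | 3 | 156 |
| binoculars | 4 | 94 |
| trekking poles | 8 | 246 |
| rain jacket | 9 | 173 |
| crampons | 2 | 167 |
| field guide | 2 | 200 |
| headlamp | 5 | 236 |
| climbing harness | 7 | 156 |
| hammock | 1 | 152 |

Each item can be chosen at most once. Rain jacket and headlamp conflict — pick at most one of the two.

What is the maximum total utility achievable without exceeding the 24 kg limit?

By utility per kg: thermos 233.00, hammock 152.00, field guide 100.00, crampons 83.50 lead.
Taking thermos + down jacket + trekking poles + crampons + field guide + headlamp + hammock: 22 kg used, 1390 in utility.
Runner-up thermos + bear canister + down jacket + trekking poles + crampons + field guide + hammock tops out at 1364.

1390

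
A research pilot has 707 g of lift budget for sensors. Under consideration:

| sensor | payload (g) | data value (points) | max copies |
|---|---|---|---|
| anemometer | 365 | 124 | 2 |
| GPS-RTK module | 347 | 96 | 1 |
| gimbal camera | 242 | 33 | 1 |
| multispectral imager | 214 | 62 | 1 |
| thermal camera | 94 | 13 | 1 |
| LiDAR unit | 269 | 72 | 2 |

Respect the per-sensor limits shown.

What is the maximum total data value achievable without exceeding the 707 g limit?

199

Taking anemometer + multispectral imager + thermal camera: 673 g used, 199 in data value.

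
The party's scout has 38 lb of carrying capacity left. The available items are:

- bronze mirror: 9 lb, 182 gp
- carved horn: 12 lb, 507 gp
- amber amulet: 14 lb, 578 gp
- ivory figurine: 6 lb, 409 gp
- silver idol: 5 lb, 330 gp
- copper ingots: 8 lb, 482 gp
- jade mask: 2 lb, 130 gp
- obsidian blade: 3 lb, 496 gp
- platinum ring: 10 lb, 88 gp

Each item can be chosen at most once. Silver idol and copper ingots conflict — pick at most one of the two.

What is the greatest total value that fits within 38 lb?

Taking carved horn + amber amulet + ivory figurine + jade mask + obsidian blade: 37 lb used, 2120 in value.

2120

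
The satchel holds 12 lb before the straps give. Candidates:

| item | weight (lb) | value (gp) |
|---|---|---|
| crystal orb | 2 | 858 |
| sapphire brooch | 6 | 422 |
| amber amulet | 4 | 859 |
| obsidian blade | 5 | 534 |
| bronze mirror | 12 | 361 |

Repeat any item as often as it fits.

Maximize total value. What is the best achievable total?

5148

Density check — crystal orb 429.00, amber amulet 214.75, obsidian blade 106.80 are the best per lb.
Best packing: 6×crystal orb — 12 lb, 5148 total.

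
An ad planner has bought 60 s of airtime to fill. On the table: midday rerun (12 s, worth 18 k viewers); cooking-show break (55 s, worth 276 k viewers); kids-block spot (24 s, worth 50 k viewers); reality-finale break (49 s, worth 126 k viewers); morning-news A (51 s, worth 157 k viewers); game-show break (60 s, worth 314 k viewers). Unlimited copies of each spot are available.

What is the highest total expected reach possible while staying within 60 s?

Taking game-show break: 60 s used, 314 in expected reach.
That's the maximum — no swap from here does better than 314.

314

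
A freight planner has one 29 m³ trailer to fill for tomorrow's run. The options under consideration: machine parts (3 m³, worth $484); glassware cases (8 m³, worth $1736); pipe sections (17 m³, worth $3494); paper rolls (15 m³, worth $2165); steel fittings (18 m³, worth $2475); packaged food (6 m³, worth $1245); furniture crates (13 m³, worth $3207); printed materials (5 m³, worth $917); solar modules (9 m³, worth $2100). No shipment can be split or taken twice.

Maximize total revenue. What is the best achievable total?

6552

The ratio ordering already packs tightly: packaged food + furniture crates + solar modules, 28 m³, 6552.
Next best is machine parts + glassware cases + furniture crates + printed materials at 6344 (29 m³) — short by 208.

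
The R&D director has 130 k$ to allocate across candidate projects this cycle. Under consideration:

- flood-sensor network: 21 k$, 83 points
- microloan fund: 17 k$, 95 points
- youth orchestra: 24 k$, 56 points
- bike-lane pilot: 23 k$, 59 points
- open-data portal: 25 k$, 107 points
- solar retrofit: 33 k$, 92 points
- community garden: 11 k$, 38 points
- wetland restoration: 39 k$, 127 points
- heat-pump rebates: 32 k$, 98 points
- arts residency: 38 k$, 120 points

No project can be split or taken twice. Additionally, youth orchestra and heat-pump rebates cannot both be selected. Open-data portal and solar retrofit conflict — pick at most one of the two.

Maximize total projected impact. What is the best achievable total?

487

Filling by ratio: flood-sensor network + microloan fund + open-data portal + community garden + wetland restoration for 450, with 17 k$ left unused.
Replace flood-sensor network with arts residency: the trade gains 37 net, giving 487 at 130 k$.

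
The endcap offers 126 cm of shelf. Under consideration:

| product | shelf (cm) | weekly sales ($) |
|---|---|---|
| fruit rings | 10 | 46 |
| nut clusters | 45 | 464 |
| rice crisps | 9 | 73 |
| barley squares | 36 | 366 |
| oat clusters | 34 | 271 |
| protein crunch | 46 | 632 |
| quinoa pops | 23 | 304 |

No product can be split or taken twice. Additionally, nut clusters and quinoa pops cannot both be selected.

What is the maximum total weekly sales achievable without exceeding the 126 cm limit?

1421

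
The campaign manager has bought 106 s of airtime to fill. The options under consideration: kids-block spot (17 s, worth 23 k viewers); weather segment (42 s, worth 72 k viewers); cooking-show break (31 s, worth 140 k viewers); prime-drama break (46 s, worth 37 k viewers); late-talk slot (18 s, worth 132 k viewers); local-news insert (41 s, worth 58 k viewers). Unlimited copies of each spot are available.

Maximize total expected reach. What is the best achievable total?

668

Density check — late-talk slot 7.33, cooking-show break 4.52, weather segment 1.71 are the best per s.
Filling by ratio: 5×late-talk slot for 660, with 16 s left unused.
Replace late-talk slot with cooking-show break: the trade gains 8 net, giving 668 at 103 s.
The spare 3 s is too small for any remaining spot, and no exchange beats 668.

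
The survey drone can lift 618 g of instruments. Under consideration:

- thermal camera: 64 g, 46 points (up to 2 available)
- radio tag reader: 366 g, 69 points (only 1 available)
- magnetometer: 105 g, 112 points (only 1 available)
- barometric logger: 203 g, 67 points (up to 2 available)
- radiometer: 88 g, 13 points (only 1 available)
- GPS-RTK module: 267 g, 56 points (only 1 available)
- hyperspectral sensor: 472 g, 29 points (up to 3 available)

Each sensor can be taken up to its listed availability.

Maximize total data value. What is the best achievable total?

By data value per g: magnetometer 1.07, thermal camera 0.72, barometric logger 0.33 lead.
A density-first pass picks 2×thermal camera + magnetometer + barometric logger + radiometer — 284 at 524 g.
Replace thermal camera and radiometer with barometric logger: the trade gains 8 net, giving 292 at 575 g.

292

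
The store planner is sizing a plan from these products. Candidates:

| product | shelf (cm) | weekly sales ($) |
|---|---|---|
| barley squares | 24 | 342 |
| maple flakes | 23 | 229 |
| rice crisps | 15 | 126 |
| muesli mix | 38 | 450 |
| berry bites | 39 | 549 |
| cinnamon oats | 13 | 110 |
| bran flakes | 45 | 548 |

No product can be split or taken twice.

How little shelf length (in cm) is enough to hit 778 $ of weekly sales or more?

Look for the lowest-shelf combination reaching 778.
barley squares + muesli mix: 792 weekly sales at 62 cm.
Any bundle with less than 62 cm falls short of 778.

62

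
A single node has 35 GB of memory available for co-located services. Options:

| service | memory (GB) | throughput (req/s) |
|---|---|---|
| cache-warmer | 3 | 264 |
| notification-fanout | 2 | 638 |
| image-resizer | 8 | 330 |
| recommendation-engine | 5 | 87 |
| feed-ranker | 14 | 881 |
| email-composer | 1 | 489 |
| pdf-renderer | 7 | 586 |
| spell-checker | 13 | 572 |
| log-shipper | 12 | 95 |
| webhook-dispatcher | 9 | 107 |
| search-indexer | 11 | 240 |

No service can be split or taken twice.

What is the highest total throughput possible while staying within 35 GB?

Ranking by ratio (throughput/GB): email-composer 489.00, notification-fanout 319.00, cache-warmer 88.00.
Cache-warmer + notification-fanout + image-resizer + feed-ranker + email-composer + pdf-renderer uses 35 of the 35 GB and totals 3188.

3188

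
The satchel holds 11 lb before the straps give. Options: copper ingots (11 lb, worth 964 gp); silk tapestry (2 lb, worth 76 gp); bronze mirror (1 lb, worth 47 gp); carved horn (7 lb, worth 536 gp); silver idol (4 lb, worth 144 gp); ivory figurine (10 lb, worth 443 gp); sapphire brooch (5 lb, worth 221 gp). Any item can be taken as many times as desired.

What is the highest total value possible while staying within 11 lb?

Taking copper ingots: 11 lb used, 964 in value.

964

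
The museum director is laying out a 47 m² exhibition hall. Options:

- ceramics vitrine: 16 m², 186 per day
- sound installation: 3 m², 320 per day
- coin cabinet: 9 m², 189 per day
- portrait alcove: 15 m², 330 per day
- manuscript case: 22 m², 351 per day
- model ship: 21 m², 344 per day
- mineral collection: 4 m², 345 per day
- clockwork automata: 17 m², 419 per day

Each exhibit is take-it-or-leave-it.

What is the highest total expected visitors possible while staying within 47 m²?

1435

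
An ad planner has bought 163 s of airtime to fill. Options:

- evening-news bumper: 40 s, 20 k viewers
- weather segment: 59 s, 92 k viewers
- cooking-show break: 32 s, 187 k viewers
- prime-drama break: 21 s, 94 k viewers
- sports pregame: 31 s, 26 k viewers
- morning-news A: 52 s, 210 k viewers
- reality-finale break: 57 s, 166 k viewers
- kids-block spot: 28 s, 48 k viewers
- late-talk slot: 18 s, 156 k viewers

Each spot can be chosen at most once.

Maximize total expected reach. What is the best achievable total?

719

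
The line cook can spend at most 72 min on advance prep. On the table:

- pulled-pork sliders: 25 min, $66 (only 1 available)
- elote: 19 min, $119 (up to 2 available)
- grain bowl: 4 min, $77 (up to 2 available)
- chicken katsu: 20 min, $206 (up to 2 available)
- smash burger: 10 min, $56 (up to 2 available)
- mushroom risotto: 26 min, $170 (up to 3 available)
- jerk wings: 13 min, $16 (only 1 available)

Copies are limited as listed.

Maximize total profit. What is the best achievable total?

685

Ranking by ratio (profit/min): grain bowl 19.25, chicken katsu 10.30, mushroom risotto 6.54.
The ratio ordering already packs tightly: elote + 2×grain bowl + 2×chicken katsu, 67 min, 685.
That's the maximum — no swap from here does better than 685.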